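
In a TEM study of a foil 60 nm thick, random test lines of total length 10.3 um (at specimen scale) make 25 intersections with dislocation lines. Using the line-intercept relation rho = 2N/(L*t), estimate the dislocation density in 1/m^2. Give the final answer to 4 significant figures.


rho = 2N / (L * t)
L = 10.3 um = 1.03e-05 m, t = 60 nm = 6e-08 m
rho = 2 * 25 / (1.03e-05 * 6e-08)
rho = 8.091e+13 1/m^2


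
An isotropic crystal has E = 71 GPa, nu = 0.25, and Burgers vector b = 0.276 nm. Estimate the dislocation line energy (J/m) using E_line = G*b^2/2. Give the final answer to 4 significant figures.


Step 1: G = E / (2*(1+nu))
G = 71 / (2*(1+0.25)) = 28.4 GPa = 2.84e+10 Pa
Step 2: E_line = G*b^2/2
b = 0.276 nm = 2.76e-10 m
E_line = 0.5 * 2.84e+10 * (2.76e-10)^2 = 1.082e-09 J/m


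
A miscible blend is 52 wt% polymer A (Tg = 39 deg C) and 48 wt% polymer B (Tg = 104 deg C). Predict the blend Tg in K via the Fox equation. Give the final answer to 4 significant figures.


1/Tg = w1/Tg1 + w2/Tg2 (in Kelvin)
Tg1 = 312.15 K, Tg2 = 377.15 K
1/Tg = 0.52/312.15 + 0.48/377.15
Tg = 340.3 K


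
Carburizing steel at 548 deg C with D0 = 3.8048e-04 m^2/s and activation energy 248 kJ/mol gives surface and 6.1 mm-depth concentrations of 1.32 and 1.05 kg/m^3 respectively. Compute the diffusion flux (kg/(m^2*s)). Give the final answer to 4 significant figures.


Step 1: D = D0 * exp(-Qd/(R*T))
T = 548 + 273.15 = 821.15 K
D = 3.8048e-04 * exp(-248e3 / (8.314 * 821.15)) = 6.36932e-20 m^2/s
Step 2: J = D * (C1 - C2) / dx
J = 6.36932e-20 * (1.32 - 1.05) / 6.1e-03
J = 2.819e-18 kg/(m^2*s)


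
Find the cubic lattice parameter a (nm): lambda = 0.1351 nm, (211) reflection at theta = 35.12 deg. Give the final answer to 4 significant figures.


d = lambda / (2*sin(theta))
d = 0.1351 / (2*sin(35.12 deg))
d = 0.117419 nm
a = d * sqrt(h^2+k^2+l^2) = 0.117419 * sqrt(6)
a = 0.2876 nm


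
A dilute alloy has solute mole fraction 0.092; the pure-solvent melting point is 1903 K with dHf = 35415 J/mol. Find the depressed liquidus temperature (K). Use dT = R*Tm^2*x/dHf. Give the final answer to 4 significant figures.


dT = R*Tm^2*x / dHf
dT = 8.314 * 1903^2 * 0.092 / 35415
dT = 78.2147 K
T_new = 1903 - 78.2147 = 1825 K


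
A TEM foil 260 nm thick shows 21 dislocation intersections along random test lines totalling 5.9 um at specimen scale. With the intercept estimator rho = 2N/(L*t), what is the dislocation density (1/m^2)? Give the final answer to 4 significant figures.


rho = 2N / (L * t)
L = 5.9 um = 5.9e-06 m, t = 260 nm = 2.6e-07 m
rho = 2 * 21 / (5.9e-06 * 2.6e-07)
rho = 2.738e+13 1/m^2


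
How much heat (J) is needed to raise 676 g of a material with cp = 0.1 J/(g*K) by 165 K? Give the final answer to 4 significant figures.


Q = m * cp * dT
Q = 676 * 0.1 * 165
Q = 11150 J


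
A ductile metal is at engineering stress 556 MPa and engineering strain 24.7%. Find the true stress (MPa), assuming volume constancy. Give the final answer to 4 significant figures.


sigma_true = sigma_eng * (1 + epsilon_eng)
sigma_true = 556 * (1 + 0.247)
sigma_true = 693.3 MPa


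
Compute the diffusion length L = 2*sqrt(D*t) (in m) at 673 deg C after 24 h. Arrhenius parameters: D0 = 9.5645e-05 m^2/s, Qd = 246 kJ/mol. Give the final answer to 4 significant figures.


Step 1: D = D0 * exp(-Qd/(R*T))
T = 946.15 K
D = 9.5645e-05 * exp(-246e3 / (8.314 * 946.15)) = 2.50674e-18 m^2/s
Step 2: L = 2*sqrt(D*t)
t = 24 h = 86400 s
L = 2*sqrt(2.50674e-18 * 86400) = 9.308e-07 m


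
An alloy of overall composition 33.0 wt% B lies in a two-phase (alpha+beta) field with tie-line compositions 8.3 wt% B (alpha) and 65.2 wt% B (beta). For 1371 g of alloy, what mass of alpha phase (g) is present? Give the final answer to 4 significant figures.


f_alpha = (C_beta - C0) / (C_beta - C_alpha)
f_alpha = (65.2 - 33.0) / (65.2 - 8.3) = 0.565905
m_alpha = f_alpha * m_total = 0.565905 * 1371 = 775.9 g


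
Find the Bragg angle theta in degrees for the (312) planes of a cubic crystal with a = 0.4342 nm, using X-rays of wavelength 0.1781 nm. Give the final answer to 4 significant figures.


d = a / sqrt(h^2+k^2+l^2)
d = 0.4342 / sqrt(14) = 0.116045 nm
lambda = 2*d*sin(theta)  =>  sin(theta) = lambda / (2*d)
sin(theta) = 0.1781 / (2 * 0.116045) = 0.767376
theta = 50.12 deg


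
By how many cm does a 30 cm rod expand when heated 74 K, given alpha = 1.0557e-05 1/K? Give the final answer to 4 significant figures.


dL = L0 * alpha * dT
dL = 30 * 1.0557e-05 * 74
dL = 0.02344 cm


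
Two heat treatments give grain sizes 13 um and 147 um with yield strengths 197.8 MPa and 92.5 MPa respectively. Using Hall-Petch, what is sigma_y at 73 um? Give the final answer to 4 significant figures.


sigma_y = sigma0 + k / sqrt(d)
1/sqrt(d1) = 1/sqrt(1.3e-05) = 277.35;  1/sqrt(d2) = 82.4786
k = (sigma1 - sigma2) / (1/sqrt(d1) - 1/sqrt(d2)) = (197.8 - 92.5) / (277.35 - 82.4786) = 0.540356 MPa*m^0.5
sigma0 = sigma1 - k/sqrt(d1) = 197.8 - 0.540356*277.35 = 47.9322 MPa
sigma_y(d3) = 47.9322 + 0.540356 / sqrt(7.3e-05) = 111.2 MPa


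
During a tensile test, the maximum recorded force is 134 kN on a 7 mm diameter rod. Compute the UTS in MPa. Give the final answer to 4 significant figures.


A0 = pi*(d/2)^2 = pi*(7/2)^2 = 38.4845 mm^2
UTS = F_max / A0 = 134*1000 / 38.4845
UTS = 3482 MPa


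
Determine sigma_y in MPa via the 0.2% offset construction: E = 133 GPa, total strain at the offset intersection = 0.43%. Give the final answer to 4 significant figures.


Offset strain = 0.002
Elastic strain at yield = total_strain - offset = 4.3e-03 - 0.002 = 2.3e-03
sigma_y = E * elastic_strain = 133000 * 2.3e-03
sigma_y = 305.9 MPa


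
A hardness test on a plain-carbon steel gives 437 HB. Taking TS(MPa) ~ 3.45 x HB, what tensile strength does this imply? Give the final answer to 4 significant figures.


TS (MPa) = 3.45 * HB
TS = 3.45 * 437
TS = 1508 MPa


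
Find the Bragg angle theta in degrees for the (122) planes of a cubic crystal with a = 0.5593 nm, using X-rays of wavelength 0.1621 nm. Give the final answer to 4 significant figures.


d = a / sqrt(h^2+k^2+l^2)
d = 0.5593 / sqrt(9) = 0.186433 nm
lambda = 2*d*sin(theta)  =>  sin(theta) = lambda / (2*d)
sin(theta) = 0.1621 / (2 * 0.186433) = 0.43474
theta = 25.77 deg


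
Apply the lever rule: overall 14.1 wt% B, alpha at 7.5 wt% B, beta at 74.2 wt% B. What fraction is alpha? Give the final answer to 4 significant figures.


f_alpha = (C_beta - C0) / (C_beta - C_alpha)
f_alpha = (74.2 - 14.1) / (74.2 - 7.5)
f_alpha = 0.901


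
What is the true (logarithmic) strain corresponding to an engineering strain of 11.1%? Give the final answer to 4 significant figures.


epsilon_true = ln(1 + epsilon_eng)
epsilon_true = ln(1 + 0.111)
epsilon_true = 0.1053


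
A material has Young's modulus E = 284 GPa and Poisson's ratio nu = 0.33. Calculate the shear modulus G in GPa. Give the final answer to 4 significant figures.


G = E / (2*(1+nu))
G = 284 / (2*(1+0.33))
G = 106.8 GPa


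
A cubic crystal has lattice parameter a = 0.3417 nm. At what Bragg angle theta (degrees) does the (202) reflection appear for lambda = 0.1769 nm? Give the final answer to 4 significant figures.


d = a / sqrt(h^2+k^2+l^2)
d = 0.3417 / sqrt(8) = 0.120809 nm
lambda = 2*d*sin(theta)  =>  sin(theta) = lambda / (2*d)
sin(theta) = 0.1769 / (2 * 0.120809) = 0.732146
theta = 47.07 deg


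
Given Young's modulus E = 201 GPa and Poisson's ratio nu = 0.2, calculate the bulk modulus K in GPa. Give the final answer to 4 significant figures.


K = E / (3*(1-2*nu))
K = 201 / (3*(1-2*0.2))
K = 111.7 GPa


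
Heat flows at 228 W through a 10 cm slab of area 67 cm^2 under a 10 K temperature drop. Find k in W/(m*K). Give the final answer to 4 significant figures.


k = Q*L / (A*dT)
L = 0.1 m, A = 6.7e-03 m^2
k = 228 * 0.1 / (6.7e-03 * 10)
k = 340.3 W/(m*K)


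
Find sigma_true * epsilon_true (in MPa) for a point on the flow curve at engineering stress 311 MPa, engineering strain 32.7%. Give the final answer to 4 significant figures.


sigma_true = sigma_eng * (1 + epsilon_eng)
sigma_true = 311 * (1 + 0.327) = 412.697 MPa
epsilon_true = ln(1 + epsilon_eng)
epsilon_true = ln(1 + 0.327) = 0.282921
sigma_true * epsilon_true = 412.697 * 0.282921 = 116.8 MPa


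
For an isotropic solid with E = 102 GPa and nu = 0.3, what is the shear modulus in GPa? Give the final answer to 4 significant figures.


G = E / (2*(1+nu))
G = 102 / (2*(1+0.3))
G = 39.23 GPa


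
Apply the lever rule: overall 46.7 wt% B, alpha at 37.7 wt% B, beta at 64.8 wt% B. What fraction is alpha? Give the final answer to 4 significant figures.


f_alpha = (C_beta - C0) / (C_beta - C_alpha)
f_alpha = (64.8 - 46.7) / (64.8 - 37.7)
f_alpha = 0.6679


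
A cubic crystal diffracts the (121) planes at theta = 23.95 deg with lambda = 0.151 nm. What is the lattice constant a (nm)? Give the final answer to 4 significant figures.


d = lambda / (2*sin(theta))
d = 0.151 / (2*sin(23.95 deg))
d = 0.185988 nm
a = d * sqrt(h^2+k^2+l^2) = 0.185988 * sqrt(6)
a = 0.4556 nm


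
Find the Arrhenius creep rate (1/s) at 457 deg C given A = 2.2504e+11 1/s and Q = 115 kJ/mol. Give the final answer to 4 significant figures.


rate = A * exp(-Q / (R*T))
T = 457 + 273.15 = 730.15 K
rate = 2.2504e+11 * exp(-115e3 / (8.314 * 730.15))
rate = 1333 1/s


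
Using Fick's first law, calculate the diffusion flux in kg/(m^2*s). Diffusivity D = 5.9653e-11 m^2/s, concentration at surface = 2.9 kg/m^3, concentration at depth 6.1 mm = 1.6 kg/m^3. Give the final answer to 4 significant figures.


J = -D * (dC/dx) = D * (C1 - C2) / dx
J = 5.9653e-11 * (2.9 - 1.6) / 6.1e-03
J = 1.271e-08 kg/(m^2*s)


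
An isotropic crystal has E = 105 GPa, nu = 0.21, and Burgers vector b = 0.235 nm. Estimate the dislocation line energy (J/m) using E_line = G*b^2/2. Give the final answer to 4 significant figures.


Step 1: G = E / (2*(1+nu))
G = 105 / (2*(1+0.21)) = 43.3884 GPa = 4.33884e+10 Pa
Step 2: E_line = G*b^2/2
b = 0.235 nm = 2.35e-10 m
E_line = 0.5 * 4.33884e+10 * (2.35e-10)^2 = 1.198e-09 J/m


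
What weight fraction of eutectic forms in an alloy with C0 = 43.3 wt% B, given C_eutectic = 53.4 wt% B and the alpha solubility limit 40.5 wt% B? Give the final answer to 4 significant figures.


f_primary = (C_e - C0) / (C_e - C_alpha_max)
f_primary = (53.4 - 43.3) / (53.4 - 40.5)
f_primary = 0.782946
f_eutectic = 1 - 0.782946 = 0.2171


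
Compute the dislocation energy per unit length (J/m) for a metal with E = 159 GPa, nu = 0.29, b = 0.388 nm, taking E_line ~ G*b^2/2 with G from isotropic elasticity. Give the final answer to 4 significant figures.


Step 1: G = E / (2*(1+nu))
G = 159 / (2*(1+0.29)) = 61.6279 GPa = 6.16279e+10 Pa
Step 2: E_line = G*b^2/2
b = 0.388 nm = 3.88e-10 m
E_line = 0.5 * 6.16279e+10 * (3.88e-10)^2 = 4.639e-09 J/m


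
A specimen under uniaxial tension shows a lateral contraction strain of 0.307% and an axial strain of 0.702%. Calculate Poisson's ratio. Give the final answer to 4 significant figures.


nu = -epsilon_lat / epsilon_axial
Lateral strain is contraction (negative), so using magnitudes:
nu = 0.307 / 0.702
nu = 0.4373


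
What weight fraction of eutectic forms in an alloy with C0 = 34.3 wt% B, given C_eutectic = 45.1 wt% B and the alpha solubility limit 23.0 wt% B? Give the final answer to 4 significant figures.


f_primary = (C_e - C0) / (C_e - C_alpha_max)
f_primary = (45.1 - 34.3) / (45.1 - 23.0)
f_primary = 0.488688
f_eutectic = 1 - 0.488688 = 0.5113


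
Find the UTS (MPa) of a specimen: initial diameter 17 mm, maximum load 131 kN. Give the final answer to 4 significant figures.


A0 = pi*(d/2)^2 = pi*(17/2)^2 = 226.98 mm^2
UTS = F_max / A0 = 131*1000 / 226.98
UTS = 577.1 MPa


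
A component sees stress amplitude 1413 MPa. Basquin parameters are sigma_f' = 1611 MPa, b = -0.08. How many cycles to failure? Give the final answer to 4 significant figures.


sigma_a = sigma_f' * (2*Nf)^b
2*Nf = (sigma_a / sigma_f')^(1/b)
2*Nf = (1413 / 1611)^(1/-0.08)
2*Nf = 5.1513
Nf = 2.576 cycles


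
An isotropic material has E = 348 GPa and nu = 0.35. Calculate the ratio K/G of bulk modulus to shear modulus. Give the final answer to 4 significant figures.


G = E / (2*(1+nu))
G = 348 / (2*(1+0.35)) = 128.889 GPa
K = E / (3*(1-2*nu))
K = 348 / (3*(1-2*0.35)) = 386.667 GPa
K/G = 386.667 / 128.889 = 3


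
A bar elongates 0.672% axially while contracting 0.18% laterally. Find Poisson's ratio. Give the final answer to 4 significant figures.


nu = -epsilon_lat / epsilon_axial
Lateral strain is contraction (negative), so using magnitudes:
nu = 0.18 / 0.672
nu = 0.2679


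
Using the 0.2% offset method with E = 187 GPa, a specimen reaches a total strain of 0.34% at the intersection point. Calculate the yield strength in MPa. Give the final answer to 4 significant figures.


Offset strain = 0.002
Elastic strain at yield = total_strain - offset = 3.4e-03 - 0.002 = 1.4e-03
sigma_y = E * elastic_strain = 187000 * 1.4e-03
sigma_y = 261.8 MPa


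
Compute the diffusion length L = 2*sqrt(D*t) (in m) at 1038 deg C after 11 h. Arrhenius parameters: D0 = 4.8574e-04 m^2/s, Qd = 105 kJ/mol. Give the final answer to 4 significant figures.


Step 1: D = D0 * exp(-Qd/(R*T))
T = 1311.15 K
D = 4.8574e-04 * exp(-105e3 / (8.314 * 1311.15)) = 3.18551e-08 m^2/s
Step 2: L = 2*sqrt(D*t)
t = 11 h = 39600 s
L = 2*sqrt(3.18551e-08 * 39600) = 0.07103 m


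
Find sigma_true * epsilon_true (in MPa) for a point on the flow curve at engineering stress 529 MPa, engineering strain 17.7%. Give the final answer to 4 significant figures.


sigma_true = sigma_eng * (1 + epsilon_eng)
sigma_true = 529 * (1 + 0.177) = 622.633 MPa
epsilon_true = ln(1 + epsilon_eng)
epsilon_true = ln(1 + 0.177) = 0.162969
sigma_true * epsilon_true = 622.633 * 0.162969 = 101.5 MPa


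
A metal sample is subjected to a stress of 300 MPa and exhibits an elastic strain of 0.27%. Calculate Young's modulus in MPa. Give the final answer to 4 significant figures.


E = sigma / epsilon
epsilon = 0.27% = 2.7e-03
E = 300 / 2.7e-03
E = 111100 MPa


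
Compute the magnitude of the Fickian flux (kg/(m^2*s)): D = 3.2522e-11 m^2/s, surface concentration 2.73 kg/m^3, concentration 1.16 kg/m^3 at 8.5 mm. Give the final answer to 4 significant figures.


J = -D * (dC/dx) = D * (C1 - C2) / dx
J = 3.2522e-11 * (2.73 - 1.16) / 8.5e-03
J = 6.007e-09 kg/(m^2*s)


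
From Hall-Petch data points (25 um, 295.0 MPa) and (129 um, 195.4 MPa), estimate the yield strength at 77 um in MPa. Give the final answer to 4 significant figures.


sigma_y = sigma0 + k / sqrt(d)
1/sqrt(d1) = 1/sqrt(2.5e-05) = 200;  1/sqrt(d2) = 88.0451
k = (sigma1 - sigma2) / (1/sqrt(d1) - 1/sqrt(d2)) = (295.0 - 195.4) / (200 - 88.0451) = 0.889644 MPa*m^0.5
sigma0 = sigma1 - k/sqrt(d1) = 295.0 - 0.889644*200 = 117.071 MPa
sigma_y(d3) = 117.071 + 0.889644 / sqrt(7.7e-05) = 218.5 MPa


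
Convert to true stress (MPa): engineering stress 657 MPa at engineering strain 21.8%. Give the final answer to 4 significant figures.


sigma_true = sigma_eng * (1 + epsilon_eng)
sigma_true = 657 * (1 + 0.218)
sigma_true = 800.2 MPa


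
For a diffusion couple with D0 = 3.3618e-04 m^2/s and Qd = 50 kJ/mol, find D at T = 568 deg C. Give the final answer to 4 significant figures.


D = D0 * exp(-Qd / (R*T))
T = 841.15 K
D = 3.3618e-04 * exp(-50e3 / (8.314 * 841.15))
D = 2.639e-07 m^2/s


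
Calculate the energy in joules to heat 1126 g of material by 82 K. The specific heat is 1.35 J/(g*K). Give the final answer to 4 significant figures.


Q = m * cp * dT
Q = 1126 * 1.35 * 82
Q = 124600 J


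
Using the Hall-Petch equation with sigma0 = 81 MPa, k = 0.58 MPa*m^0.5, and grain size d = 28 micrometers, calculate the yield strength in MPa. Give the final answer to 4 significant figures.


sigma_y = sigma0 + k / sqrt(d)
d = 28 um = 2.8e-05 m
sigma_y = 81 + 0.58 / sqrt(2.8e-05)
sigma_y = 190.6 MPa


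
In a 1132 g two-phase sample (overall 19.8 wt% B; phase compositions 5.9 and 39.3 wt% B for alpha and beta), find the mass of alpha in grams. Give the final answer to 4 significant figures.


f_alpha = (C_beta - C0) / (C_beta - C_alpha)
f_alpha = (39.3 - 19.8) / (39.3 - 5.9) = 0.583832
m_alpha = f_alpha * m_total = 0.583832 * 1132 = 660.9 g


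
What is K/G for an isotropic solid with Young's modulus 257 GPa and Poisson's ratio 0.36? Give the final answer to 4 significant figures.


G = E / (2*(1+nu))
G = 257 / (2*(1+0.36)) = 94.4853 GPa
K = E / (3*(1-2*nu))
K = 257 / (3*(1-2*0.36)) = 305.952 GPa
K/G = 305.952 / 94.4853 = 3.238


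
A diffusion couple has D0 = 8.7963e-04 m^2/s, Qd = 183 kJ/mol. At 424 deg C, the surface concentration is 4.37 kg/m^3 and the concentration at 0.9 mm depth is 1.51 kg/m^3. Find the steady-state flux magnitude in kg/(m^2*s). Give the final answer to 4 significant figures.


Step 1: D = D0 * exp(-Qd/(R*T))
T = 424 + 273.15 = 697.15 K
D = 8.7963e-04 * exp(-183e3 / (8.314 * 697.15)) = 1.70747e-17 m^2/s
Step 2: J = D * (C1 - C2) / dx
J = 1.70747e-17 * (4.37 - 1.51) / 9e-04
J = 5.426e-14 kg/(m^2*s)


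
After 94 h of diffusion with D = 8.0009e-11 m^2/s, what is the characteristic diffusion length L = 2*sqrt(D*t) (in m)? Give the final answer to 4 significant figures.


t = 94 hr = 338400 s
Diffusion length = 2*sqrt(D*t)
= 2*sqrt(8.0009e-11 * 338400)
= 0.01041 m


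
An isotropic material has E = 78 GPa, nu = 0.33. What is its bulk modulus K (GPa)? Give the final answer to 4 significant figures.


K = E / (3*(1-2*nu))
K = 78 / (3*(1-2*0.33))
K = 76.47 GPa


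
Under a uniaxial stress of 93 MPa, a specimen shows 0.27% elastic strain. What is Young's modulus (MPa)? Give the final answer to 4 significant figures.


E = sigma / epsilon
epsilon = 0.27% = 2.7e-03
E = 93 / 2.7e-03
E = 34440 MPa


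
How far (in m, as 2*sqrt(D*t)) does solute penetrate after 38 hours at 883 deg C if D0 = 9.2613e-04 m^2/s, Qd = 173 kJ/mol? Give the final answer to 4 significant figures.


Step 1: D = D0 * exp(-Qd/(R*T))
T = 1156.15 K
D = 9.2613e-04 * exp(-173e3 / (8.314 * 1156.15)) = 1.41346e-11 m^2/s
Step 2: L = 2*sqrt(D*t)
t = 38 h = 136800 s
L = 2*sqrt(1.41346e-11 * 136800) = 2.781e-03 m


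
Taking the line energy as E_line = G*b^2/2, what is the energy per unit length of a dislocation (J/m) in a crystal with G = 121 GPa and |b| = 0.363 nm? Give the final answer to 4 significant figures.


E = G*b^2/2
b = 0.363 nm = 3.63e-10 m
G = 121 GPa = 1.21e+11 Pa
E = 0.5 * 1.21e+11 * (3.63e-10)^2
E = 7.972e-09 J/m


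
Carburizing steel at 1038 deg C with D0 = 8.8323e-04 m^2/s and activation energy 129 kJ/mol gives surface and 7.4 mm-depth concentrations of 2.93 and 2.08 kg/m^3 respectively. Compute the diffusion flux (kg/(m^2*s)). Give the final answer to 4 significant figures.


Step 1: D = D0 * exp(-Qd/(R*T))
T = 1038 + 273.15 = 1311.15 K
D = 8.8323e-04 * exp(-129e3 / (8.314 * 1311.15)) = 6.40742e-09 m^2/s
Step 2: J = D * (C1 - C2) / dx
J = 6.40742e-09 * (2.93 - 2.08) / 7.4e-03
J = 7.36e-07 kg/(m^2*s)


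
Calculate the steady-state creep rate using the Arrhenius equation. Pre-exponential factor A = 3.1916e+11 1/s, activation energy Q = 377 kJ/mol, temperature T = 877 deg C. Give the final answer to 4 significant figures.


rate = A * exp(-Q / (R*T))
T = 877 + 273.15 = 1150.15 K
rate = 3.1916e+11 * exp(-377e3 / (8.314 * 1150.15))
rate = 2.408e-06 1/s


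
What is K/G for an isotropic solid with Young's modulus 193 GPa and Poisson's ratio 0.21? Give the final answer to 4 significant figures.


G = E / (2*(1+nu))
G = 193 / (2*(1+0.21)) = 79.7521 GPa
K = E / (3*(1-2*nu))
K = 193 / (3*(1-2*0.21)) = 110.92 GPa
K/G = 110.92 / 79.7521 = 1.391


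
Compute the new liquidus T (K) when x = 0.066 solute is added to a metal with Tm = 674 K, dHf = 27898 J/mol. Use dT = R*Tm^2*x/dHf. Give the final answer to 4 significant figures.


dT = R*Tm^2*x / dHf
dT = 8.314 * 674^2 * 0.066 / 27898
dT = 8.93513 K
T_new = 674 - 8.93513 = 665.1 K


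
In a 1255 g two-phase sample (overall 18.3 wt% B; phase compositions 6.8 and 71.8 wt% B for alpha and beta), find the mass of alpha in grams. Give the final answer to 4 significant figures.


f_alpha = (C_beta - C0) / (C_beta - C_alpha)
f_alpha = (71.8 - 18.3) / (71.8 - 6.8) = 0.823077
m_alpha = f_alpha * m_total = 0.823077 * 1255 = 1033 g


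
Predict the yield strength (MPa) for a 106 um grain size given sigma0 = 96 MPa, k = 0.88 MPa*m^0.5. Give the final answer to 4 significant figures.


sigma_y = sigma0 + k / sqrt(d)
d = 106 um = 1.06e-04 m
sigma_y = 96 + 0.88 / sqrt(1.06e-04)
sigma_y = 181.5 MPa


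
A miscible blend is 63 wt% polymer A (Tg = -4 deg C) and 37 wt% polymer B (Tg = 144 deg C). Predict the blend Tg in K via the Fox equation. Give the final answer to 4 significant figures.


1/Tg = w1/Tg1 + w2/Tg2 (in Kelvin)
Tg1 = 269.15 K, Tg2 = 417.15 K
1/Tg = 0.63/269.15 + 0.37/417.15
Tg = 309.8 K


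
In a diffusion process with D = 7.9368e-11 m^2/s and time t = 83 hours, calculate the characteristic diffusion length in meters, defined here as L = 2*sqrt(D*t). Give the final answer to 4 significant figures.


t = 83 hr = 298800 s
Diffusion length = 2*sqrt(D*t)
= 2*sqrt(7.9368e-11 * 298800)
= 9.74e-03 m


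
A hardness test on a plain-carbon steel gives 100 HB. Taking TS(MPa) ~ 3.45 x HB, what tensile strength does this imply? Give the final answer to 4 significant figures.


TS (MPa) = 3.45 * HB
TS = 3.45 * 100
TS = 345 MPa


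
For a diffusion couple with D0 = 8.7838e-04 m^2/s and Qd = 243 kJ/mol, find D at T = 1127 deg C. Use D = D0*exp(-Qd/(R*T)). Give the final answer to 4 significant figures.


D = D0 * exp(-Qd / (R*T))
T = 1400.15 K
D = 8.7838e-04 * exp(-243e3 / (8.314 * 1400.15))
D = 7.549e-13 m^2/s


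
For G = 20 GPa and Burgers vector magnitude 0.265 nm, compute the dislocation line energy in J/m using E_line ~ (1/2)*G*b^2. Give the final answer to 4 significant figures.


E = G*b^2/2
b = 0.265 nm = 2.65e-10 m
G = 20 GPa = 2e+10 Pa
E = 0.5 * 2e+10 * (2.65e-10)^2
E = 7.023e-10 J/m


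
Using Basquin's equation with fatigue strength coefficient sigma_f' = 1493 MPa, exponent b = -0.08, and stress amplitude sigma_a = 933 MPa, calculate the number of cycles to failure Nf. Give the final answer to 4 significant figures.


sigma_a = sigma_f' * (2*Nf)^b
2*Nf = (sigma_a / sigma_f')^(1/b)
2*Nf = (933 / 1493)^(1/-0.08)
2*Nf = 356.638
Nf = 178.3 cycles


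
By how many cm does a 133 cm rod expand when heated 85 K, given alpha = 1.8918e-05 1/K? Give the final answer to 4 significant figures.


dL = L0 * alpha * dT
dL = 133 * 1.8918e-05 * 85
dL = 0.2139 cm


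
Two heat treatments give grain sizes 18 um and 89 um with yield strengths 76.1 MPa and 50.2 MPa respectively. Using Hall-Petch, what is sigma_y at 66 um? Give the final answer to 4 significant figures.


sigma_y = sigma0 + k / sqrt(d)
1/sqrt(d1) = 1/sqrt(1.8e-05) = 235.702;  1/sqrt(d2) = 106
k = (sigma1 - sigma2) / (1/sqrt(d1) - 1/sqrt(d2)) = (76.1 - 50.2) / (235.702 - 106) = 0.199688 MPa*m^0.5
sigma0 = sigma1 - k/sqrt(d1) = 76.1 - 0.199688*235.702 = 29.0331 MPa
sigma_y(d3) = 29.0331 + 0.199688 / sqrt(6.6e-05) = 53.61 MPa


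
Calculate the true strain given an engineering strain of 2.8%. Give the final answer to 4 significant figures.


epsilon_true = ln(1 + epsilon_eng)
epsilon_true = ln(1 + 0.028)
epsilon_true = 0.02762


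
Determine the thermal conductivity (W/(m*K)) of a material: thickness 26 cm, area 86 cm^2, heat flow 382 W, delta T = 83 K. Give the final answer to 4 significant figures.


k = Q*L / (A*dT)
L = 0.26 m, A = 8.6e-03 m^2
k = 382 * 0.26 / (8.6e-03 * 83)
k = 139.1 W/(m*K)


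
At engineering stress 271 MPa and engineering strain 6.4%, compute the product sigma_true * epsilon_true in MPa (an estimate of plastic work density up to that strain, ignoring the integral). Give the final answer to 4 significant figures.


sigma_true = sigma_eng * (1 + epsilon_eng)
sigma_true = 271 * (1 + 0.064) = 288.344 MPa
epsilon_true = ln(1 + epsilon_eng)
epsilon_true = ln(1 + 0.064) = 0.0620354
sigma_true * epsilon_true = 288.344 * 0.0620354 = 17.89 MPa


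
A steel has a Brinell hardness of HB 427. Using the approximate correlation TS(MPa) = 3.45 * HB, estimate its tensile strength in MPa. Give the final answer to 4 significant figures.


TS (MPa) = 3.45 * HB
TS = 3.45 * 427
TS = 1473 MPa


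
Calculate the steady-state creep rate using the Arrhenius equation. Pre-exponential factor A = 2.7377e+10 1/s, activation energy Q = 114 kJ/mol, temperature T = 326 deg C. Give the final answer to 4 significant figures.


rate = A * exp(-Q / (R*T))
T = 326 + 273.15 = 599.15 K
rate = 2.7377e+10 * exp(-114e3 / (8.314 * 599.15))
rate = 3.15 1/s


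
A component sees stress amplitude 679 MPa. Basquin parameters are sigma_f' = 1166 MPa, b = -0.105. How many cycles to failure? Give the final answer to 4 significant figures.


sigma_a = sigma_f' * (2*Nf)^b
2*Nf = (sigma_a / sigma_f')^(1/b)
2*Nf = (679 / 1166)^(1/-0.105)
2*Nf = 172.371
Nf = 86.19 cycles


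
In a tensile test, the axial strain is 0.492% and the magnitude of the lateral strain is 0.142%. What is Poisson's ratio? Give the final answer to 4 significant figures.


nu = -epsilon_lat / epsilon_axial
Lateral strain is contraction (negative), so using magnitudes:
nu = 0.142 / 0.492
nu = 0.2886


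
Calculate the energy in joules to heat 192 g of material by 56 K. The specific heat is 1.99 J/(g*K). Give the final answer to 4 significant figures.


Q = m * cp * dT
Q = 192 * 1.99 * 56
Q = 21400 J


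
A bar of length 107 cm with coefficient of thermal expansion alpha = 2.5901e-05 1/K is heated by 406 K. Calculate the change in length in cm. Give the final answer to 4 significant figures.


dL = L0 * alpha * dT
dL = 107 * 2.5901e-05 * 406
dL = 1.125 cm


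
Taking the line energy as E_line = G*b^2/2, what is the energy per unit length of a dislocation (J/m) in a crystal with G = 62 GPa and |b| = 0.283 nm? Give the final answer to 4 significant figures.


E = G*b^2/2
b = 0.283 nm = 2.83e-10 m
G = 62 GPa = 6.2e+10 Pa
E = 0.5 * 6.2e+10 * (2.83e-10)^2
E = 2.483e-09 J/m


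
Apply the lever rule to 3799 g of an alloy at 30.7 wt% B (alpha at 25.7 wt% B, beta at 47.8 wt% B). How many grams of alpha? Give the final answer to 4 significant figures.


f_alpha = (C_beta - C0) / (C_beta - C_alpha)
f_alpha = (47.8 - 30.7) / (47.8 - 25.7) = 0.773756
m_alpha = f_alpha * m_total = 0.773756 * 3799 = 2939 g


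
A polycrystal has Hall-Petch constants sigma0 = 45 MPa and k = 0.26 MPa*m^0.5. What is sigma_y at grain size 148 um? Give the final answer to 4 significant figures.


sigma_y = sigma0 + k / sqrt(d)
d = 148 um = 1.48e-04 m
sigma_y = 45 + 0.26 / sqrt(1.48e-04)
sigma_y = 66.37 MPa


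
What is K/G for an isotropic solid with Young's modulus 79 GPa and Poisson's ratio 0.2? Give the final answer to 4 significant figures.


G = E / (2*(1+nu))
G = 79 / (2*(1+0.2)) = 32.9167 GPa
K = E / (3*(1-2*nu))
K = 79 / (3*(1-2*0.2)) = 43.8889 GPa
K/G = 43.8889 / 32.9167 = 1.333


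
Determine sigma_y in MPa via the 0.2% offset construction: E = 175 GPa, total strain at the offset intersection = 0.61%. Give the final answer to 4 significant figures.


Offset strain = 0.002
Elastic strain at yield = total_strain - offset = 6.1e-03 - 0.002 = 4.1e-03
sigma_y = E * elastic_strain = 175000 * 4.1e-03
sigma_y = 717.5 MPa


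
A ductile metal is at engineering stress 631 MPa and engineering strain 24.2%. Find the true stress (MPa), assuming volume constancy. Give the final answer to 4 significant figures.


sigma_true = sigma_eng * (1 + epsilon_eng)
sigma_true = 631 * (1 + 0.242)
sigma_true = 783.7 MPa


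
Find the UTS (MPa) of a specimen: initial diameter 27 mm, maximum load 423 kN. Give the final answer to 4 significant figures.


A0 = pi*(d/2)^2 = pi*(27/2)^2 = 572.555 mm^2
UTS = F_max / A0 = 423*1000 / 572.555
UTS = 738.8 MPa


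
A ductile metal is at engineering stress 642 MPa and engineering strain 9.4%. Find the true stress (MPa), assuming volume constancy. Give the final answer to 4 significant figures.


sigma_true = sigma_eng * (1 + epsilon_eng)
sigma_true = 642 * (1 + 0.094)
sigma_true = 702.3 MPa


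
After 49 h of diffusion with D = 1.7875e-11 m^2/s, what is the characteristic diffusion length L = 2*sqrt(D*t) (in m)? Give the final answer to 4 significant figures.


t = 49 hr = 176400 s
Diffusion length = 2*sqrt(D*t)
= 2*sqrt(1.7875e-11 * 176400)
= 3.551e-03 m


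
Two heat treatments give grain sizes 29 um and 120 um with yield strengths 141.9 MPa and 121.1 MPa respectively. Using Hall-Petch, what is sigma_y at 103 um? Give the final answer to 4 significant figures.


sigma_y = sigma0 + k / sqrt(d)
1/sqrt(d1) = 1/sqrt(2.9e-05) = 185.695;  1/sqrt(d2) = 91.2871
k = (sigma1 - sigma2) / (1/sqrt(d1) - 1/sqrt(d2)) = (141.9 - 121.1) / (185.695 - 91.2871) = 0.22032 MPa*m^0.5
sigma0 = sigma1 - k/sqrt(d1) = 141.9 - 0.22032*185.695 = 100.988 MPa
sigma_y(d3) = 100.988 + 0.22032 / sqrt(1.03e-04) = 122.7 MPa


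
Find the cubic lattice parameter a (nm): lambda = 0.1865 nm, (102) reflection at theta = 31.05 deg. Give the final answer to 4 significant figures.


d = lambda / (2*sin(theta))
d = 0.1865 / (2*sin(31.05 deg))
d = 0.180792 nm
a = d * sqrt(h^2+k^2+l^2) = 0.180792 * sqrt(5)
a = 0.4043 nm


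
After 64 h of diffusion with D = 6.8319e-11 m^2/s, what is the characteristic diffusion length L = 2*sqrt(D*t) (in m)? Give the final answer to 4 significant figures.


t = 64 hr = 230400 s
Diffusion length = 2*sqrt(D*t)
= 2*sqrt(6.8319e-11 * 230400)
= 7.935e-03 m


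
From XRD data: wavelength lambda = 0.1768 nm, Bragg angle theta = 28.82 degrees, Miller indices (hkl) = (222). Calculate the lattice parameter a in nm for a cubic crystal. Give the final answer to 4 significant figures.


d = lambda / (2*sin(theta))
d = 0.1768 / (2*sin(28.82 deg))
d = 0.18338 nm
a = d * sqrt(h^2+k^2+l^2) = 0.18338 * sqrt(12)
a = 0.6352 nm


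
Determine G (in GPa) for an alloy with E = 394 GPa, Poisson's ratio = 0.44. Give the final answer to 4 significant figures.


G = E / (2*(1+nu))
G = 394 / (2*(1+0.44))
G = 136.8 GPa


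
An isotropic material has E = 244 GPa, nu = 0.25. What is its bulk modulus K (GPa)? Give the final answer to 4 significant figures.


K = E / (3*(1-2*nu))
K = 244 / (3*(1-2*0.25))
K = 162.7 GPa


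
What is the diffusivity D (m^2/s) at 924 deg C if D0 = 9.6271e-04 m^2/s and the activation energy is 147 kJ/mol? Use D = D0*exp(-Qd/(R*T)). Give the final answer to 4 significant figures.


D = D0 * exp(-Qd / (R*T))
T = 1197.15 K
D = 9.6271e-04 * exp(-147e3 / (8.314 * 1197.15))
D = 3.709e-10 m^2/s


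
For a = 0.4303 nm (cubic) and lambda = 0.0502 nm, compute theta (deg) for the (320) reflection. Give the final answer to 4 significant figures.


d = a / sqrt(h^2+k^2+l^2)
d = 0.4303 / sqrt(13) = 0.119344 nm
lambda = 2*d*sin(theta)  =>  sin(theta) = lambda / (2*d)
sin(theta) = 0.0502 / (2 * 0.119344) = 0.210317
theta = 12.14 deg


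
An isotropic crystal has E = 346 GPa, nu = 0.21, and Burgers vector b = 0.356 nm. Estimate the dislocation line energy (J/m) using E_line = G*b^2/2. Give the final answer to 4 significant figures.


Step 1: G = E / (2*(1+nu))
G = 346 / (2*(1+0.21)) = 142.975 GPa = 1.42975e+11 Pa
Step 2: E_line = G*b^2/2
b = 0.356 nm = 3.56e-10 m
E_line = 0.5 * 1.42975e+11 * (3.56e-10)^2 = 9.06e-09 J/m


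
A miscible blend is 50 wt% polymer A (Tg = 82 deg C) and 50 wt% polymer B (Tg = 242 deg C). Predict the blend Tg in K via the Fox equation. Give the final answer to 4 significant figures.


1/Tg = w1/Tg1 + w2/Tg2 (in Kelvin)
Tg1 = 355.15 K, Tg2 = 515.15 K
1/Tg = 0.5/355.15 + 0.5/515.15
Tg = 420.4 K


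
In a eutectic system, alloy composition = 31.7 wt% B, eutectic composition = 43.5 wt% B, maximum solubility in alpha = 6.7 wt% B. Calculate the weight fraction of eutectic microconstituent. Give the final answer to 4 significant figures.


f_primary = (C_e - C0) / (C_e - C_alpha_max)
f_primary = (43.5 - 31.7) / (43.5 - 6.7)
f_primary = 0.320652
f_eutectic = 1 - 0.320652 = 0.6793


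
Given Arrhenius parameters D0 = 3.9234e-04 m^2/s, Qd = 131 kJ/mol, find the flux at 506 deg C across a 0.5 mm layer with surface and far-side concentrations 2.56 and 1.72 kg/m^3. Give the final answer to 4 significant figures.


Step 1: D = D0 * exp(-Qd/(R*T))
T = 506 + 273.15 = 779.15 K
D = 3.9234e-04 * exp(-131e3 / (8.314 * 779.15)) = 6.47193e-13 m^2/s
Step 2: J = D * (C1 - C2) / dx
J = 6.47193e-13 * (2.56 - 1.72) / 5e-04
J = 1.087e-09 kg/(m^2*s)


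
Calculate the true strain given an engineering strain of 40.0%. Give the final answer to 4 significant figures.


epsilon_true = ln(1 + epsilon_eng)
epsilon_true = ln(1 + 0.4)
epsilon_true = 0.3365


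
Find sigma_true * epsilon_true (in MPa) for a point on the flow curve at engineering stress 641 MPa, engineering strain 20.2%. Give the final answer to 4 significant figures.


sigma_true = sigma_eng * (1 + epsilon_eng)
sigma_true = 641 * (1 + 0.202) = 770.482 MPa
epsilon_true = ln(1 + epsilon_eng)
epsilon_true = ln(1 + 0.202) = 0.183987
sigma_true * epsilon_true = 770.482 * 0.183987 = 141.8 MPa


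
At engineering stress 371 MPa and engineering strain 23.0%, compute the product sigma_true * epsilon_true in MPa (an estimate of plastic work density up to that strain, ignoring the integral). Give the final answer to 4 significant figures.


sigma_true = sigma_eng * (1 + epsilon_eng)
sigma_true = 371 * (1 + 0.23) = 456.33 MPa
epsilon_true = ln(1 + epsilon_eng)
epsilon_true = ln(1 + 0.23) = 0.207014
sigma_true * epsilon_true = 456.33 * 0.207014 = 94.47 MPa


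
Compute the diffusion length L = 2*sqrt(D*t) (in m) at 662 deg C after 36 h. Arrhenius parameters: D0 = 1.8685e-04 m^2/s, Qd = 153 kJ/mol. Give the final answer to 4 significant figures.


Step 1: D = D0 * exp(-Qd/(R*T))
T = 935.15 K
D = 1.8685e-04 * exp(-153e3 / (8.314 * 935.15)) = 5.30969e-13 m^2/s
Step 2: L = 2*sqrt(D*t)
t = 36 h = 129600 s
L = 2*sqrt(5.30969e-13 * 129600) = 5.246e-04 m


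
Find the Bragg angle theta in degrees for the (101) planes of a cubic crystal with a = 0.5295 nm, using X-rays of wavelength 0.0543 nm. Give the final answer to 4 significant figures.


d = a / sqrt(h^2+k^2+l^2)
d = 0.5295 / sqrt(2) = 0.374413 nm
lambda = 2*d*sin(theta)  =>  sin(theta) = lambda / (2*d)
sin(theta) = 0.0543 / (2 * 0.374413) = 0.0725135
theta = 4.158 deg


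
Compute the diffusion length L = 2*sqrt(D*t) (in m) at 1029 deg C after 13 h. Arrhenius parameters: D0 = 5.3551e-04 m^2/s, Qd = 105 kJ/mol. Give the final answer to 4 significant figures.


Step 1: D = D0 * exp(-Qd/(R*T))
T = 1302.15 K
D = 5.3551e-04 * exp(-105e3 / (8.314 * 1302.15)) = 3.28571e-08 m^2/s
Step 2: L = 2*sqrt(D*t)
t = 13 h = 46800 s
L = 2*sqrt(3.28571e-08 * 46800) = 0.07843 m


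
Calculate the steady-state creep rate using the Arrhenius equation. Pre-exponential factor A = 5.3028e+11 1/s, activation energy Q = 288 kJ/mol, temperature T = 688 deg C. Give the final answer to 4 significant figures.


rate = A * exp(-Q / (R*T))
T = 688 + 273.15 = 961.15 K
rate = 5.3028e+11 * exp(-288e3 / (8.314 * 961.15))
rate = 1.181e-04 1/s


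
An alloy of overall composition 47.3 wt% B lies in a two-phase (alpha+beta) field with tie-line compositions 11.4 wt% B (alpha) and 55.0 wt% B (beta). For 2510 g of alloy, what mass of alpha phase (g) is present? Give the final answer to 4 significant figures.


f_alpha = (C_beta - C0) / (C_beta - C_alpha)
f_alpha = (55.0 - 47.3) / (55.0 - 11.4) = 0.176606
m_alpha = f_alpha * m_total = 0.176606 * 2510 = 443.3 g


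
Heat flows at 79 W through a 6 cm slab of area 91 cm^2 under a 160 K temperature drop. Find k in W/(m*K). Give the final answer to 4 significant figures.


k = Q*L / (A*dT)
L = 0.06 m, A = 9.1e-03 m^2
k = 79 * 0.06 / (9.1e-03 * 160)
k = 3.255 W/(m*K)


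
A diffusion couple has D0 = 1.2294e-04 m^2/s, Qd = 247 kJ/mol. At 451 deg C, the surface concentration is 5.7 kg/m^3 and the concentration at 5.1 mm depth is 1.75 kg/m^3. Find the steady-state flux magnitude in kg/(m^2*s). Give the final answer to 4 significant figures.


Step 1: D = D0 * exp(-Qd/(R*T))
T = 451 + 273.15 = 724.15 K
D = 1.2294e-04 * exp(-247e3 / (8.314 * 724.15)) = 1.87223e-22 m^2/s
Step 2: J = D * (C1 - C2) / dx
J = 1.87223e-22 * (5.7 - 1.75) / 5.1e-03
J = 1.45e-19 kg/(m^2*s)


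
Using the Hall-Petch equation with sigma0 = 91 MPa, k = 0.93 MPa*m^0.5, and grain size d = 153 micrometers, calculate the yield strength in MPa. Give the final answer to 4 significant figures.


sigma_y = sigma0 + k / sqrt(d)
d = 153 um = 1.53e-04 m
sigma_y = 91 + 0.93 / sqrt(1.53e-04)
sigma_y = 166.2 MPa


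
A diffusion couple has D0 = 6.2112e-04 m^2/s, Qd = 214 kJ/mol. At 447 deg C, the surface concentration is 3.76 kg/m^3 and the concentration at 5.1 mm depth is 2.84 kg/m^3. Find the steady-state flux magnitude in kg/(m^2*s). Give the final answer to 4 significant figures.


Step 1: D = D0 * exp(-Qd/(R*T))
T = 447 + 273.15 = 720.15 K
D = 6.2112e-04 * exp(-214e3 / (8.314 * 720.15)) = 1.86446e-19 m^2/s
Step 2: J = D * (C1 - C2) / dx
J = 1.86446e-19 * (3.76 - 2.84) / 5.1e-03
J = 3.363e-17 kg/(m^2*s)


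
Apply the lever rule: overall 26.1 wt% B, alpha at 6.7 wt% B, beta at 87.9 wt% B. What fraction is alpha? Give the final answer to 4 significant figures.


f_alpha = (C_beta - C0) / (C_beta - C_alpha)
f_alpha = (87.9 - 26.1) / (87.9 - 6.7)
f_alpha = 0.7611


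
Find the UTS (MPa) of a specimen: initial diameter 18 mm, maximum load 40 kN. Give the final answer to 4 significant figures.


A0 = pi*(d/2)^2 = pi*(18/2)^2 = 254.469 mm^2
UTS = F_max / A0 = 40*1000 / 254.469
UTS = 157.2 MPa


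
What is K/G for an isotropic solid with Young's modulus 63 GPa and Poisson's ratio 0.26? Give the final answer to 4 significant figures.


G = E / (2*(1+nu))
G = 63 / (2*(1+0.26)) = 25 GPa
K = E / (3*(1-2*nu))
K = 63 / (3*(1-2*0.26)) = 43.75 GPa
K/G = 43.75 / 25 = 1.75


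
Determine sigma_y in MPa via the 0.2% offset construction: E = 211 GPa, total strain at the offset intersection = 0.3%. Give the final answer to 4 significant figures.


Offset strain = 0.002
Elastic strain at yield = total_strain - offset = 3e-03 - 0.002 = 1e-03
sigma_y = E * elastic_strain = 211000 * 1e-03
sigma_y = 211 MPa


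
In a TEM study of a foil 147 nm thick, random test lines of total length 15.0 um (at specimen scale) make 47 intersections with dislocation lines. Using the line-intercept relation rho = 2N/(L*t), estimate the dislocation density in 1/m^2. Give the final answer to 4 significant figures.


rho = 2N / (L * t)
L = 15.0 um = 1.5e-05 m, t = 147 nm = 1.47e-07 m
rho = 2 * 47 / (1.5e-05 * 1.47e-07)
rho = 4.263e+13 1/m^2


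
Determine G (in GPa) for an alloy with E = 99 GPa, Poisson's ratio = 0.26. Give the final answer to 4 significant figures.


G = E / (2*(1+nu))
G = 99 / (2*(1+0.26))
G = 39.29 GPa


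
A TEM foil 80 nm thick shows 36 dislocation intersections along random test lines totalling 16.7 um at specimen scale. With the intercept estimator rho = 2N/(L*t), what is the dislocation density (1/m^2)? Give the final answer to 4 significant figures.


rho = 2N / (L * t)
L = 16.7 um = 1.67e-05 m, t = 80 nm = 8e-08 m
rho = 2 * 36 / (1.67e-05 * 8e-08)
rho = 5.389e+13 1/m^2


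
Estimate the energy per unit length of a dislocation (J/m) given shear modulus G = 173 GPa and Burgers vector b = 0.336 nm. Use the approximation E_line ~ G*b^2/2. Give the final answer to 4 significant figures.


E = G*b^2/2
b = 0.336 nm = 3.36e-10 m
G = 173 GPa = 1.73e+11 Pa
E = 0.5 * 1.73e+11 * (3.36e-10)^2
E = 9.766e-09 J/m


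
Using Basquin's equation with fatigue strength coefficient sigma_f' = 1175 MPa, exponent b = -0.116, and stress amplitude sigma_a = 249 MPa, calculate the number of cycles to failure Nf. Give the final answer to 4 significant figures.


sigma_a = sigma_f' * (2*Nf)^b
2*Nf = (sigma_a / sigma_f')^(1/b)
2*Nf = (249 / 1175)^(1/-0.116)
2*Nf = 644099
Nf = 322000 cycles
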